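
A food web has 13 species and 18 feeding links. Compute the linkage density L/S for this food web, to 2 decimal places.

There are L = 18 links among S = 13 species.
L/S = 18/13 = 1.3846 ≈ 1.38.

L/S = 1.38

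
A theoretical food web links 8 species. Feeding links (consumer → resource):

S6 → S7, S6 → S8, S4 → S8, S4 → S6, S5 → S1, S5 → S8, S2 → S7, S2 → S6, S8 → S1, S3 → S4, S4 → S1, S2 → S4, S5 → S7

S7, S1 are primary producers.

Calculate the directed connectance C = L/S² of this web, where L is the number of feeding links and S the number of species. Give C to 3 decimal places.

C = 0.203

The web has S = 8 species and L = 13 feeding links.
C = L / S² = 13 / 64 = 0.2031 ≈ 0.203.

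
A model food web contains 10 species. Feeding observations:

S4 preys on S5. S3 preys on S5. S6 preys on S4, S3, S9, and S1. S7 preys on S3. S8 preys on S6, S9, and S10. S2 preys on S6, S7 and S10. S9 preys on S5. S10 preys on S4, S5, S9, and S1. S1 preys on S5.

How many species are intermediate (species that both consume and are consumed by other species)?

7

Intermediate species (has both prey and predators): S9, S4, S3, S1, S6, S7, S10.
Count: 7.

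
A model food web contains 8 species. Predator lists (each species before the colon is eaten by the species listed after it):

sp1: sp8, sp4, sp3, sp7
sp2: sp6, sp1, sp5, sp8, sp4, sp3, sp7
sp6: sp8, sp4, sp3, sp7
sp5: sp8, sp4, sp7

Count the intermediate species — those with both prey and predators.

3

Intermediate species (has both prey and predators): sp6, sp1, sp5.
Count: 3.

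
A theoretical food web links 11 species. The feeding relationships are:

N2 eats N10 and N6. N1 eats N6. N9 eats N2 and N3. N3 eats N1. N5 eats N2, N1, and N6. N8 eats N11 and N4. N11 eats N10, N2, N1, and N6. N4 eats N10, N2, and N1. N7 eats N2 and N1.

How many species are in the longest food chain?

4 species

One longest chain: N6 → N1 → N11 → N8.
It has 4 species and 3 links.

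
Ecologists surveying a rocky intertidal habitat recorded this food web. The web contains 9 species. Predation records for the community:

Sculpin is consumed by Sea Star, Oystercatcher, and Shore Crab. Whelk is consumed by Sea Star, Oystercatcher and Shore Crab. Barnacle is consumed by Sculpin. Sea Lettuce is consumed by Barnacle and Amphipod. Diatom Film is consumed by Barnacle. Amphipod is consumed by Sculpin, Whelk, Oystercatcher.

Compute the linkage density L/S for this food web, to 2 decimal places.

L/S = 1.44

There are L = 13 links among S = 9 species.
L/S = 13/9 = 1.4444 ≈ 1.44.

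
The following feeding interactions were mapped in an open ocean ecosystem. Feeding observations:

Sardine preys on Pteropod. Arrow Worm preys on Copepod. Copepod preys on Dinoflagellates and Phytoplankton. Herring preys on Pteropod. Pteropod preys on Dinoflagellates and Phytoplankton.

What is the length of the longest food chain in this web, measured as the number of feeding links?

One longest chain: Dinoflagellates → Pteropod → Sardine.
It has 3 species and 2 links.

2 links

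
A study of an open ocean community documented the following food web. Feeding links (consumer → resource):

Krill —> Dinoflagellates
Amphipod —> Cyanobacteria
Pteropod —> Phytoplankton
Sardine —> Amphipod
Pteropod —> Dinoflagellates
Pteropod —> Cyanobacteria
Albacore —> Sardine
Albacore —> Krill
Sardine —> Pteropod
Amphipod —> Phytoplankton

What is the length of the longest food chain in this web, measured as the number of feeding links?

One longest chain: Cyanobacteria → Amphipod → Sardine → Albacore.
It has 4 species and 3 links.

3 links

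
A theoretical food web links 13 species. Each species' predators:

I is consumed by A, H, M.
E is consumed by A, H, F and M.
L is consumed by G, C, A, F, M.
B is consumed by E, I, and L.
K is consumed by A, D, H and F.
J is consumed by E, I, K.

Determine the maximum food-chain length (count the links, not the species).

One longest chain: B → E → M.
It has 3 species and 2 links.

2 links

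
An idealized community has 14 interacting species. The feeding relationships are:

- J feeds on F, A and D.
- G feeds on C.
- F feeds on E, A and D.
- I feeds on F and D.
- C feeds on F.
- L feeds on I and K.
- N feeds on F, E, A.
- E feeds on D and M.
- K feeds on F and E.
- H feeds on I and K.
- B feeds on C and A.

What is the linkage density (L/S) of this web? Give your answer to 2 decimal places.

L/S = 1.64

There are L = 23 links among S = 14 species.
L/S = 23/14 = 1.6429 ≈ 1.64.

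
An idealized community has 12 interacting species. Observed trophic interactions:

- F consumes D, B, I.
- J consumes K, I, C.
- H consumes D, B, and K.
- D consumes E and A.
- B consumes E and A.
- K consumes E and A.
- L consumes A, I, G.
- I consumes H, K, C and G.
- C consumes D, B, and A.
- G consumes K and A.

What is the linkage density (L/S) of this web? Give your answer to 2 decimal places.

There are L = 27 links among S = 12 species.
L/S = 27/12 = 2.2500 ≈ 2.25.

L/S = 2.25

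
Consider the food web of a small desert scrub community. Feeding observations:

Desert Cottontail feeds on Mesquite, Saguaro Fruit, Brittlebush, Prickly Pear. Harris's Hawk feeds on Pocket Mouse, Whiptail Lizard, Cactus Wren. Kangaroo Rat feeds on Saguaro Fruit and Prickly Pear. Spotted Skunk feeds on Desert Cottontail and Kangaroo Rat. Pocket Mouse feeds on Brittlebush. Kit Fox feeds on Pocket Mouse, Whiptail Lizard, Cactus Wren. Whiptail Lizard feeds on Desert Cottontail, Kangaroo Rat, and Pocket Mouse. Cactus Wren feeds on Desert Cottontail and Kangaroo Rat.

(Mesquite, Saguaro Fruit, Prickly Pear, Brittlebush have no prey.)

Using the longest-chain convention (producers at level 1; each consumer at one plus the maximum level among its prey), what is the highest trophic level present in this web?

Producers (level 1): Mesquite, Saguaro Fruit, Prickly Pear, Brittlebush.
Saguaro Fruit → Kangaroo Rat → Cactus Wren → Harris's Hawk gives Harris's Hawk level 4.
No species has a prey at level 4, so no species reaches level 5.

4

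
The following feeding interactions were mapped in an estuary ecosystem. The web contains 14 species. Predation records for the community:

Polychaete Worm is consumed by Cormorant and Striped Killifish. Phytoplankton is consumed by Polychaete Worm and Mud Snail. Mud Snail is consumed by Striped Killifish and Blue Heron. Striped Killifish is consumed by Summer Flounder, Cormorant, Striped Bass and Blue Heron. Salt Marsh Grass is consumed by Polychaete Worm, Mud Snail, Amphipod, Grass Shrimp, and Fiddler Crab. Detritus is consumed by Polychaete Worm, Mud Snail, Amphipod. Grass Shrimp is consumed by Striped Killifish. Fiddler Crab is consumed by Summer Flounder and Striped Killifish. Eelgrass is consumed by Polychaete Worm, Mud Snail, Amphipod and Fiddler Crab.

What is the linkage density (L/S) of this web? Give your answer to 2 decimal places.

L/S = 1.79

There are L = 25 links among S = 14 species.
L/S = 25/14 = 1.7857 ≈ 1.79.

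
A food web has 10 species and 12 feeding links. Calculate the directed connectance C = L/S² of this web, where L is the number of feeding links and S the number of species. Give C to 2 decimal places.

C = 0.12

The web has S = 10 species and L = 12 feeding links.
C = L / S² = 12 / 100 = 0.1200 ≈ 0.12.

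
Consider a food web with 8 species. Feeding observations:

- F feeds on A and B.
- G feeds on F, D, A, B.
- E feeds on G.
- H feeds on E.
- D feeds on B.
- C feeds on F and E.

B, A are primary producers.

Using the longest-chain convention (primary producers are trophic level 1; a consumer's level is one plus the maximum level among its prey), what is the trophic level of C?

B is a producer → level 1.
F eats B (level 1); other prey at levels: A 1 → level 2.
G eats F (level 2); other prey at levels: B 1, A 1, D 2 → level 3.
E eats G → level 4.
C eats E (level 4); other prey at levels: F 2 → level 5.

Trophic level 5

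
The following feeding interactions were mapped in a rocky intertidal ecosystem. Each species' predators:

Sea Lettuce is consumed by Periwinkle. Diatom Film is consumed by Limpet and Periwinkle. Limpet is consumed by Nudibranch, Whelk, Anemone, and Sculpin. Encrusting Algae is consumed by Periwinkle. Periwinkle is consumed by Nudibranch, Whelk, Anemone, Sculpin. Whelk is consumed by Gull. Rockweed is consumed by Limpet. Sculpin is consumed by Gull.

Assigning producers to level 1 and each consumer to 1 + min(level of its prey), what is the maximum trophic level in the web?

Producers (level 1): Sea Lettuce, Encrusting Algae, Diatom Film, Rockweed.
Following each consumer down to its lowest-level prey: Diatom Film → Limpet → Whelk → Gull (levels 1 through 4).
All prey of Gull (Whelk 3, Sculpin 3) are at level 3 or above, so Gull is at level 1 + 3 = 4.
Every consumer has at least one prey at level 3 or below, so none exceeds level 4.

4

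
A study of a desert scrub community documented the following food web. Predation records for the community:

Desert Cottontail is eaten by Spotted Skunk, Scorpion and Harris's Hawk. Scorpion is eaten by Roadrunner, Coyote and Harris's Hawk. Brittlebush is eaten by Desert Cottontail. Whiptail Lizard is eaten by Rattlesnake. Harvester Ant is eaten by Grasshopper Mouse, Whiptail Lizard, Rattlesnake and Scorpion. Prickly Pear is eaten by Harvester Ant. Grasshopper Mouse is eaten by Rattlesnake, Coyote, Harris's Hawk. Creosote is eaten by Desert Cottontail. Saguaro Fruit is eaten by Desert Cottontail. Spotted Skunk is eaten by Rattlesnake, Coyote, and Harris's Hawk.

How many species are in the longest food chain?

4 species

One longest chain: Brittlebush → Desert Cottontail → Scorpion → Harris's Hawk.
It has 4 species and 3 links.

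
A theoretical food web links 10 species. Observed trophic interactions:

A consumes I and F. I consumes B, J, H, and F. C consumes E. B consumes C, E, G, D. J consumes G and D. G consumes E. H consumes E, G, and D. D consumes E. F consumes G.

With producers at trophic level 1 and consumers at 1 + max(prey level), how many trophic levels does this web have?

5

Producers (level 1): E.
E → D → H → I → A gives A level 5.
No species has a prey at level 5, so no species reaches level 6.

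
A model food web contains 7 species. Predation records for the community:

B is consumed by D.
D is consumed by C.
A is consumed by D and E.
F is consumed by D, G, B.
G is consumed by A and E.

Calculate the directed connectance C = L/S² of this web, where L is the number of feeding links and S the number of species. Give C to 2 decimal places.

The web has S = 7 species and L = 9 feeding links.
C = L / S² = 9 / 49 = 0.1837 ≈ 0.18.

C = 0.18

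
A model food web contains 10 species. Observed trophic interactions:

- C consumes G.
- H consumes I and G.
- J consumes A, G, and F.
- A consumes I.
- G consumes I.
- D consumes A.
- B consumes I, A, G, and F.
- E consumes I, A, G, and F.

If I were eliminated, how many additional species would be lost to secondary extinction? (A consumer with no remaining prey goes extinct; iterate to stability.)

Remove I.
Round 1: A (all prey gone), G (all prey gone) → extinct.
Round 2: D (all prey gone), H (all prey gone), C (all prey gone) → extinct.
No further losses. Total secondary extinctions: 5.

5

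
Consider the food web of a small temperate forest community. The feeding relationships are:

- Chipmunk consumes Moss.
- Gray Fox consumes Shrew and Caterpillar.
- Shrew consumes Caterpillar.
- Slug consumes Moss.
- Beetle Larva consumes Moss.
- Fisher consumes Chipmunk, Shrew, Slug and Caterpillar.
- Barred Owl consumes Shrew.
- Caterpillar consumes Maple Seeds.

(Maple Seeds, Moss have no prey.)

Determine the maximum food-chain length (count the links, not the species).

One longest chain: Maple Seeds → Caterpillar → Shrew → Gray Fox.
It has 4 species and 3 links.

3 links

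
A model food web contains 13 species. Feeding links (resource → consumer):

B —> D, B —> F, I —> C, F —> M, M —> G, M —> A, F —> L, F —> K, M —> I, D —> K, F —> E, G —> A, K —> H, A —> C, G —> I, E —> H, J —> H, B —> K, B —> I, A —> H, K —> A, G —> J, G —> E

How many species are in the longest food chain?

6 species

One longest chain: B → F → M → G → A → H.
It has 6 species and 5 links.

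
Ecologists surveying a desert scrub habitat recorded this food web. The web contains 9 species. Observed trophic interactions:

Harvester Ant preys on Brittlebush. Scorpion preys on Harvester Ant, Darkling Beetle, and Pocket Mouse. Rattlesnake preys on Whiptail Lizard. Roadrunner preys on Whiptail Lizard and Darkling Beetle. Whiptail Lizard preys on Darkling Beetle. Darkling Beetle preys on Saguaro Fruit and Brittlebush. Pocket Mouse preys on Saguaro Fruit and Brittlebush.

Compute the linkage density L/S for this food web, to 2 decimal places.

There are L = 12 links among S = 9 species.
L/S = 12/9 = 1.3333 ≈ 1.33.

L/S = 1.33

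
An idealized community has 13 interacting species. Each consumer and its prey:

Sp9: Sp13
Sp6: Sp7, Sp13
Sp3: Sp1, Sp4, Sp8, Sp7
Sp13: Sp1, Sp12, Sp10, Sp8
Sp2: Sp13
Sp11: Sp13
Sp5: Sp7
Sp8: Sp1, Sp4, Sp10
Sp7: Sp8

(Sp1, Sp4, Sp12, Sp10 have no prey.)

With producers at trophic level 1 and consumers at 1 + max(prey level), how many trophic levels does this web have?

Producers (level 1): Sp1, Sp4, Sp12, Sp10.
Sp1 → Sp8 → Sp7 → Sp3 gives Sp3 level 4.
No species has a prey at level 4, so no species reaches level 5.

4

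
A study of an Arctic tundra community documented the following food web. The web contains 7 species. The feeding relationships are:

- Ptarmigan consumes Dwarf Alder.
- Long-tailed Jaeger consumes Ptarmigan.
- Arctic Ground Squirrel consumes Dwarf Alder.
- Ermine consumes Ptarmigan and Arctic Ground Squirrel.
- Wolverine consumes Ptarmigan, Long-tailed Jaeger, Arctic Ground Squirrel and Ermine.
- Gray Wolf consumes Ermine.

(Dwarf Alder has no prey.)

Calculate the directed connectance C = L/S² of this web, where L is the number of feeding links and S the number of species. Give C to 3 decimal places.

The web has S = 7 species and L = 10 feeding links.
C = L / S² = 10 / 49 = 0.2041 ≈ 0.204.

C = 0.204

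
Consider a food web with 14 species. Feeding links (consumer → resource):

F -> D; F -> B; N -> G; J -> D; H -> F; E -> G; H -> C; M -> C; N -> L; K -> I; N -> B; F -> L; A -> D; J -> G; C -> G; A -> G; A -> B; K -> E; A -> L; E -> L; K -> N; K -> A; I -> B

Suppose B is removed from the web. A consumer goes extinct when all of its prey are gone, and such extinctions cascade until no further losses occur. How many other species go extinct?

Remove B.
Round 1: I (all prey gone) → extinct.
No further losses. Total secondary extinctions: 1.

1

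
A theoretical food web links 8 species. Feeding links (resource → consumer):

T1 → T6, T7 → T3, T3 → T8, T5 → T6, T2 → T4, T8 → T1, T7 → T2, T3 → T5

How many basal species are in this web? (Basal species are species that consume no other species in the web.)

1

Basal species (no prey listed): T7.
Count: 1.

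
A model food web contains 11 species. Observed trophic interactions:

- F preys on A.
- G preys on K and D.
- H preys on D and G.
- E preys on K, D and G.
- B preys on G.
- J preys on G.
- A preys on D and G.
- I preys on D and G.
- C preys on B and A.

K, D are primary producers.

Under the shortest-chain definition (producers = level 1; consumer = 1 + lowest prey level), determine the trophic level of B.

Trophic level 3

K is a producer → level 1.
G eats K → level 2.
B eats G → level 3.
No prey of B is below level 2, so 3 is the minimum.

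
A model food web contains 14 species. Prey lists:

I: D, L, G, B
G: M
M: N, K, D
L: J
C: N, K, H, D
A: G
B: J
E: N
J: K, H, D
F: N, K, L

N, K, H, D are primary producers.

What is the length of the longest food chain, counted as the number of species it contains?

One longest chain: K → J → L → I.
It has 4 species and 3 links.

4 species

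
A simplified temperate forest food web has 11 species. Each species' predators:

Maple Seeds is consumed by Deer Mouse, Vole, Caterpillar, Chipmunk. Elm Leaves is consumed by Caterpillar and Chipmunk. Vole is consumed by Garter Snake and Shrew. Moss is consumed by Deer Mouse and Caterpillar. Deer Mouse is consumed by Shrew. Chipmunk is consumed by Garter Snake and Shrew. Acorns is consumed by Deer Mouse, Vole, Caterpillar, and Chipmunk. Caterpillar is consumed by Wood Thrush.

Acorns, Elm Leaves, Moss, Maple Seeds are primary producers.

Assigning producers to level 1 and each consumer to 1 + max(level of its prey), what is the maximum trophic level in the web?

3

Producers (level 1): Acorns, Elm Leaves, Moss, Maple Seeds.
Acorns → Chipmunk → Shrew gives Shrew level 3.
No species has a prey at level 3, so no species reaches level 4.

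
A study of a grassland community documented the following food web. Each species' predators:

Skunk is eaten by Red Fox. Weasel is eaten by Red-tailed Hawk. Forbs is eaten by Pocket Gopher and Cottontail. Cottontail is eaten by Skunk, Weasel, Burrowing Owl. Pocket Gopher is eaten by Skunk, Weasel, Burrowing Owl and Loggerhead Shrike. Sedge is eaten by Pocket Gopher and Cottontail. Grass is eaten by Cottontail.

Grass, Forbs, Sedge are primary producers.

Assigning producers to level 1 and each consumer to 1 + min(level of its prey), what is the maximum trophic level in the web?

4

Producers (level 1): Grass, Forbs, Sedge.
Following each consumer down to its lowest-level prey: Forbs → Pocket Gopher → Skunk → Red Fox (levels 1 through 4).
All prey of Red Fox (Skunk 3) are at level 3 or above, so Red Fox is at level 1 + 3 = 4.
Every consumer has at least one prey at level 3 or below, so none exceeds level 4.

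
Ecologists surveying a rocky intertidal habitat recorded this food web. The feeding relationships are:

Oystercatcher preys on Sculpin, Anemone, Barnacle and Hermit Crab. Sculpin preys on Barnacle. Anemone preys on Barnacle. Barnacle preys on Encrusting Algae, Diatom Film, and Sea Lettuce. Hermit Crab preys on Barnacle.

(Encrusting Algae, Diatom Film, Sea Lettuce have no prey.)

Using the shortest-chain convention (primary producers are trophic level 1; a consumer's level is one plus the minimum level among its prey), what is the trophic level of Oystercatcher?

Trophic level 3

Encrusting Algae is a producer → level 1.
Barnacle eats Encrusting Algae → level 2.
Oystercatcher eats Barnacle → level 3.
No prey of Oystercatcher is below level 2, so 3 is the minimum.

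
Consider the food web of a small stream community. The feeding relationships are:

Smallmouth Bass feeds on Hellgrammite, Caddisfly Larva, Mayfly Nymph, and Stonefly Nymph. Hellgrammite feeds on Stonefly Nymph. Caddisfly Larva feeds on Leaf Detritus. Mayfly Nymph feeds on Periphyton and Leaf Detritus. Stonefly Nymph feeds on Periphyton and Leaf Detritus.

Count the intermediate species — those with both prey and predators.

Intermediate species (has both prey and predators): Caddisfly Larva, Mayfly Nymph, Stonefly Nymph, Hellgrammite.
Count: 4.

4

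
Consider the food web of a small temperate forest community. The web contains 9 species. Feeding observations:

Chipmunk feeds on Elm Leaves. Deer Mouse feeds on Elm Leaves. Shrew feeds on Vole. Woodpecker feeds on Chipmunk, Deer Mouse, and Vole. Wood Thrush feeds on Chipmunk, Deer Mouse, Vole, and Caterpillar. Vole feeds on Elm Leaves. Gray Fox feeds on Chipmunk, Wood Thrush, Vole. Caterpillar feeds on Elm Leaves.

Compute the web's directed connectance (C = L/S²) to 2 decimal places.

C = 0.19

The web has S = 9 species and L = 15 feeding links.
C = L / S² = 15 / 81 = 0.1852 ≈ 0.19.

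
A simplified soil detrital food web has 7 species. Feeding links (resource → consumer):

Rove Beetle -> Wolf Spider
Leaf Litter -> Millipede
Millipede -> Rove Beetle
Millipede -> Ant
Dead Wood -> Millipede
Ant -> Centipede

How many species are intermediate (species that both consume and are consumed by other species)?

3

Intermediate species (has both prey and predators): Millipede, Ant, Rove Beetle.
Count: 3.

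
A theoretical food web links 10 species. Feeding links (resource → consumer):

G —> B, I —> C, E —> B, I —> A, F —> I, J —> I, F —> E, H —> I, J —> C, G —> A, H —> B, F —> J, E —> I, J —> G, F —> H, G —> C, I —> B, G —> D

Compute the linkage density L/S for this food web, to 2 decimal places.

There are L = 18 links among S = 10 species.
L/S = 18/10 = 1.8000 ≈ 1.80.

L/S = 1.80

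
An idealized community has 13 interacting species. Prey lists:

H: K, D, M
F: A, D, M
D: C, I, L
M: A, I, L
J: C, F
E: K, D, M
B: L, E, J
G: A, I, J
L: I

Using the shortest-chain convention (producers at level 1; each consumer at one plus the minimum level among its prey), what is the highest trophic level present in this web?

Producers (level 1): A, K, C, I.
Following each consumer down to its lowest-level prey: C → J → B (levels 1 through 3).
All prey of B (J 2, L 2, E 2) are at level 2 or above, so B is at level 1 + 2 = 3.
Every consumer has at least one prey at level 2 or below, so none exceeds level 3.

3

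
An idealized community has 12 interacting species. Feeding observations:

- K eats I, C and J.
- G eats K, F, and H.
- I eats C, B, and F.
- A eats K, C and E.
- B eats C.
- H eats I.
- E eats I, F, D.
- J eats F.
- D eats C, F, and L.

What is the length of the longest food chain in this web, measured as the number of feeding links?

4 links

One longest chain: C → B → I → K → G.
It has 5 species and 4 links.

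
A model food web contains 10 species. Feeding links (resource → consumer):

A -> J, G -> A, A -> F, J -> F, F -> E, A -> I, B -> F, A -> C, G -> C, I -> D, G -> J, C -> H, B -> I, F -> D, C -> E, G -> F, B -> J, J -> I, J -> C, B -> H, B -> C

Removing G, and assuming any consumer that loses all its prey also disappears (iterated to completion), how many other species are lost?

1

Remove G.
Round 1: A (all prey gone) → extinct.
No further losses. Total secondary extinctions: 1.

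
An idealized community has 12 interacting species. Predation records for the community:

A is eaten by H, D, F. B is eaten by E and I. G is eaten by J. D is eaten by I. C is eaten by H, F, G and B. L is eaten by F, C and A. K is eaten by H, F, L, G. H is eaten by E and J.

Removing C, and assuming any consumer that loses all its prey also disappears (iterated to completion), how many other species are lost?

1

Remove C.
Round 1: B (all prey gone) → extinct.
No further losses. Total secondary extinctions: 1.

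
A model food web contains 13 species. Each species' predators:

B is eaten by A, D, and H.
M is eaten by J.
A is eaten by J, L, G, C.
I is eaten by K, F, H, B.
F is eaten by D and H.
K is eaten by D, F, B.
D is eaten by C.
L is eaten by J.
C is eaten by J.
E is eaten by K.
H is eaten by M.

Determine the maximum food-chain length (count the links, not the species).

One longest chain: I → K → B → A → C → J.
It has 6 species and 5 links.

5 links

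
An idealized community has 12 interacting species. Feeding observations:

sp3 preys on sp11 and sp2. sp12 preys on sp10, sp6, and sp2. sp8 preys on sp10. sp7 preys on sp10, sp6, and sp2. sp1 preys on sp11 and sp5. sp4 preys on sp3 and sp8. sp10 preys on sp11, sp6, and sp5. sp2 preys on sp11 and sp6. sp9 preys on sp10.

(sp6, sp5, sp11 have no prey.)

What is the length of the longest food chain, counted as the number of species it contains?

4 species

One longest chain: sp6 → sp2 → sp3 → sp4.
It has 4 species and 3 links.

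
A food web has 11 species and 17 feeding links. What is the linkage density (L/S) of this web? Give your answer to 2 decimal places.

L/S = 1.55

There are L = 17 links among S = 11 species.
L/S = 17/11 = 1.5455 ≈ 1.55.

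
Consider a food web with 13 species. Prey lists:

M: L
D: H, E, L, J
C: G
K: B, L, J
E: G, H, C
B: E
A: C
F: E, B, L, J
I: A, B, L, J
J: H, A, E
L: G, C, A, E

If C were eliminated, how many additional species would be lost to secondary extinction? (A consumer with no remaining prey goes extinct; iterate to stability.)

1

Remove C.
Round 1: A (all prey gone) → extinct.
No further losses. Total secondary extinctions: 1.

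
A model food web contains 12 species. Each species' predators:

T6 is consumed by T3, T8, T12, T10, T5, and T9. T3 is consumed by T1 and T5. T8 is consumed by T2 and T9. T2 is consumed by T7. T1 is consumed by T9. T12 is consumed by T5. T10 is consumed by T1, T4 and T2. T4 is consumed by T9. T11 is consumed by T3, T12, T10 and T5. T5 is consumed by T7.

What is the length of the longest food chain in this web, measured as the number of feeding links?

3 links

One longest chain: T11 → T12 → T5 → T7.
It has 4 species and 3 links.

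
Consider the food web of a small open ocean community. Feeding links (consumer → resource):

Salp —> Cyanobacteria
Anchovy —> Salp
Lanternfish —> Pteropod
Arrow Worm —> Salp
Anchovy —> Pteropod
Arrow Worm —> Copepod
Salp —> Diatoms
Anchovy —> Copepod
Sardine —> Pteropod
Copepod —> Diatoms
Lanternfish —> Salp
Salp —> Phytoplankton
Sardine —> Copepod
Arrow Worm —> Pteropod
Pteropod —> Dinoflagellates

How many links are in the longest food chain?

One longest chain: Cyanobacteria → Salp → Anchovy.
It has 3 species and 2 links.

2 links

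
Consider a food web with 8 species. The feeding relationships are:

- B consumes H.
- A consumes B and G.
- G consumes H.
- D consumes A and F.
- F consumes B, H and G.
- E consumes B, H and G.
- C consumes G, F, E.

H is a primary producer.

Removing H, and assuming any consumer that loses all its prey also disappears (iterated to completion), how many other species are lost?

7

Remove H.
Round 1: B (all prey gone), G (all prey gone) → extinct.
Round 2: E (all prey gone), A (all prey gone), F (all prey gone) → extinct.
Round 3: D (all prey gone), C (all prey gone) → extinct.
No further losses. Total secondary extinctions: 7.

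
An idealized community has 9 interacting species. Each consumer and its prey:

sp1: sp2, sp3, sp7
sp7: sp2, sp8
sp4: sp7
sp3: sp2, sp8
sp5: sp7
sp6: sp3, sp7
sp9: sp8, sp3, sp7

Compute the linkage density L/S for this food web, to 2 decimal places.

There are L = 14 links among S = 9 species.
L/S = 14/9 = 1.5556 ≈ 1.56.

L/S = 1.56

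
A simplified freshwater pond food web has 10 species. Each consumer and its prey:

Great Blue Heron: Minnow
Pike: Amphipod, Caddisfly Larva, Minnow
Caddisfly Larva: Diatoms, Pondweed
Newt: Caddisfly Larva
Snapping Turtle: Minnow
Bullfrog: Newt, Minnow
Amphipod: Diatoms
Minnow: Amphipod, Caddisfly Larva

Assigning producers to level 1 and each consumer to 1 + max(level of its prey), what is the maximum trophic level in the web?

Producers (level 1): Diatoms, Pondweed.
Diatoms → Amphipod → Minnow → Pike gives Pike level 4.
No species has a prey at level 4, so no species reaches level 5.

4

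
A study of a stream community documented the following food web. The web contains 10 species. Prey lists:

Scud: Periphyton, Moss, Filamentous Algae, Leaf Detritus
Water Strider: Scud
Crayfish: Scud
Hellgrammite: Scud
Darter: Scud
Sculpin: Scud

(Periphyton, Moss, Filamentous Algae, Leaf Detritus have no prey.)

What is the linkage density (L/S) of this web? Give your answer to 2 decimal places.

L/S = 0.90

There are L = 9 links among S = 10 species.
L/S = 9/10 = 0.9000 ≈ 0.90.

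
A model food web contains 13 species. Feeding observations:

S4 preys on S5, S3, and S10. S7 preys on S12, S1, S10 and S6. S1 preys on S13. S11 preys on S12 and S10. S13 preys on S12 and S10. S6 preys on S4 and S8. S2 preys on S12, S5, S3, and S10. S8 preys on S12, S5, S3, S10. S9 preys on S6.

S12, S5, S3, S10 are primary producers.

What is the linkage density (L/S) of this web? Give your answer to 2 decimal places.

There are L = 23 links among S = 13 species.
L/S = 23/13 = 1.7692 ≈ 1.77.

L/S = 1.77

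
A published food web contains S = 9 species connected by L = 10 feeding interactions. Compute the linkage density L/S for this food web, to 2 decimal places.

L/S = 1.11

There are L = 10 links among S = 9 species.
L/S = 10/9 = 1.1111 ≈ 1.11.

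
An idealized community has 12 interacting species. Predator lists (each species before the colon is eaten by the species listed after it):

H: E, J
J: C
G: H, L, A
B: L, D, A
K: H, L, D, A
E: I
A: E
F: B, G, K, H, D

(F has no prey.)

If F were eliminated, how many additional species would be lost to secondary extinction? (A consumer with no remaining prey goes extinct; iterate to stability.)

11

Remove F.
Round 1: B (all prey gone), G (all prey gone), K (all prey gone) → extinct.
Round 2: H (all prey gone), L (all prey gone), D (all prey gone), A (all prey gone) → extinct.
Round 3: E (all prey gone), J (all prey gone) → extinct.
Round 4: I (all prey gone), C (all prey gone) → extinct.
No further losses. Total secondary extinctions: 11.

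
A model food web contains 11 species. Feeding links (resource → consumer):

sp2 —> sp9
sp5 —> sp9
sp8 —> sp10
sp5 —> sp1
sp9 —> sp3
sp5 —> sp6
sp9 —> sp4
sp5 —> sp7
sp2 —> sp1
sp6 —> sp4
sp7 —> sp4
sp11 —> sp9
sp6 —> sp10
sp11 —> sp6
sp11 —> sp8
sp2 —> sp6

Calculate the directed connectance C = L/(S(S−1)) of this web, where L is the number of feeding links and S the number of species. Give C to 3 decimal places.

The web has S = 11 species and L = 16 feeding links.
C = L / (S(S−1)) = 16 / 110 = 0.1455 ≈ 0.145.

C = 0.145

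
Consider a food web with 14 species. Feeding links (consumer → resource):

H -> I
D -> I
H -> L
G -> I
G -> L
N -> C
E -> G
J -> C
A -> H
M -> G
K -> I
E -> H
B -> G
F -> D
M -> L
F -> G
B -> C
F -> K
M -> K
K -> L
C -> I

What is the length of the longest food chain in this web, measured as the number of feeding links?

One longest chain: I → C → J.
It has 3 species and 2 links.

2 links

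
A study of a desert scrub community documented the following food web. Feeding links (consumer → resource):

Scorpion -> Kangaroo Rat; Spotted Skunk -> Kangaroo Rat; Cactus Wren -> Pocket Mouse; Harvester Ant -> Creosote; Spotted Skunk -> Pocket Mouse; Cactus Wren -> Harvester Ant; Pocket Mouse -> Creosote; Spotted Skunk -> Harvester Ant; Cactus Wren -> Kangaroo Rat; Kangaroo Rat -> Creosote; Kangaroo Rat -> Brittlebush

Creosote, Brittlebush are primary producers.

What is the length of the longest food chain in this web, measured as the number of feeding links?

One longest chain: Creosote → Harvester Ant → Cactus Wren.
It has 3 species and 2 links.

2 links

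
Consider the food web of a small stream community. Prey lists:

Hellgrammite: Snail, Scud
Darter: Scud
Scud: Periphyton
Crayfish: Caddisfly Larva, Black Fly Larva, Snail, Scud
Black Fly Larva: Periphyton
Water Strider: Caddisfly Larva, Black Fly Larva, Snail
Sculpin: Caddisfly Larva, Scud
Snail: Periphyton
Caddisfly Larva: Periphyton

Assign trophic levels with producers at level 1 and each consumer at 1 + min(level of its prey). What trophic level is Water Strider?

Periphyton is a producer → level 1.
Caddisfly Larva eats Periphyton → level 2.
Water Strider eats Caddisfly Larva → level 3.
No prey of Water Strider is below level 2, so 3 is the minimum.

Trophic level 3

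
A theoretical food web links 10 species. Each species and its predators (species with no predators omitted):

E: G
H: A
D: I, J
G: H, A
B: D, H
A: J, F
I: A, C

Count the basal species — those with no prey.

Basal species (no prey listed): B, E.
Count: 2.

2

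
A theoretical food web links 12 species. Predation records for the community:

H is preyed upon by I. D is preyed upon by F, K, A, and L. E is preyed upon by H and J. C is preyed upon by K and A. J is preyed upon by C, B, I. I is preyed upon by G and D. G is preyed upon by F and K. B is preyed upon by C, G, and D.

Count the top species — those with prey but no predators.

Top species (has prey, but nothing eats it): A, K, F, L.
Count: 4.

4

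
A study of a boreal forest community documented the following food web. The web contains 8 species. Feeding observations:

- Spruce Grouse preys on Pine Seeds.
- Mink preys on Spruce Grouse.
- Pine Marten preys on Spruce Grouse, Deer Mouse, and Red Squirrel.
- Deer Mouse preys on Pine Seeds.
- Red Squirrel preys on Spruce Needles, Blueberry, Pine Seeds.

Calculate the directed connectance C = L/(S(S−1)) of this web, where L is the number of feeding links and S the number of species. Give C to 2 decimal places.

C = 0.16

The web has S = 8 species and L = 9 feeding links.
C = L / (S(S−1)) = 9 / 56 = 0.1607 ≈ 0.16.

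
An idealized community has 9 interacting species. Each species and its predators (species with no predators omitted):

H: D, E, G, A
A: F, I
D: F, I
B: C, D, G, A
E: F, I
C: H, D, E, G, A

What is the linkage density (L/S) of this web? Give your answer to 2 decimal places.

There are L = 19 links among S = 9 species.
L/S = 19/9 = 2.1111 ≈ 2.11.

L/S = 2.11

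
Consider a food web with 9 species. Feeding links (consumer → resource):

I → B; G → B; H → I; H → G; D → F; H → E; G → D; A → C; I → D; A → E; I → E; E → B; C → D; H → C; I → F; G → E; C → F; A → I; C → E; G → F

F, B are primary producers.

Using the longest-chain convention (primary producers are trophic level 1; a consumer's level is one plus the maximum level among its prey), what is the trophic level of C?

Trophic level 3

B is a producer → level 1.
E eats B → level 2.
C eats E (level 2); other prey at levels: F 1, D 2 → level 3.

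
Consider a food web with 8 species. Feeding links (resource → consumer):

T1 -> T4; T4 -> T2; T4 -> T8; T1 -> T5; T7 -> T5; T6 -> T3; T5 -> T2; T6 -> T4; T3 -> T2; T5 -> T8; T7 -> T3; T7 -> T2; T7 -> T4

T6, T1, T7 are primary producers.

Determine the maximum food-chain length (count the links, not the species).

2 links

One longest chain: T6 → T4 → T2.
It has 3 species and 2 links.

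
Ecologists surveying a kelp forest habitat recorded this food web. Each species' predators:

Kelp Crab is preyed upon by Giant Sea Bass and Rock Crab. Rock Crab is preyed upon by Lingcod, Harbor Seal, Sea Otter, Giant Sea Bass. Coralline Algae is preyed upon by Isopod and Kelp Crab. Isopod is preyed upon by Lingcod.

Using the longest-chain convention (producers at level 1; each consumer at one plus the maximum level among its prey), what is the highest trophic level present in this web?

4

Producers (level 1): Coralline Algae.
Coralline Algae → Kelp Crab → Rock Crab → Harbor Seal gives Harbor Seal level 4.
No species has a prey at level 4, so no species reaches level 5.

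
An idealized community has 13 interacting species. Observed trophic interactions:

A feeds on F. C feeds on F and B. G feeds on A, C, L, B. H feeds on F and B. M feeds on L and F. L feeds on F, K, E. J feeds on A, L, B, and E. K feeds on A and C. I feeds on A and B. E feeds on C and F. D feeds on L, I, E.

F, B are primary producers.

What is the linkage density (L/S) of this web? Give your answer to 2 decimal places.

L/S = 2.08

There are L = 27 links among S = 13 species.
L/S = 27/13 = 2.0769 ≈ 2.08.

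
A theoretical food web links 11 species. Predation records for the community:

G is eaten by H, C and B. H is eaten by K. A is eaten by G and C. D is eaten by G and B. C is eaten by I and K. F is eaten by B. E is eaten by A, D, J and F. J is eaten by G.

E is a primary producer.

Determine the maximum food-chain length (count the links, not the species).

One longest chain: E → J → G → C → K.
It has 5 species and 4 links.

4 links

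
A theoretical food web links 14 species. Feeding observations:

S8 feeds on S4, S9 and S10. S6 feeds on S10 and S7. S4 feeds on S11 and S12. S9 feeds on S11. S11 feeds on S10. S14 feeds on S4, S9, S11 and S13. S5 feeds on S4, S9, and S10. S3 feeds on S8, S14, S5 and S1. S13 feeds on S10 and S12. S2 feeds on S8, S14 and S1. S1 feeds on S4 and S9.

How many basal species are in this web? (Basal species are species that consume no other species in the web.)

Basal species (no prey listed): S7, S12, S10.
Count: 3.

3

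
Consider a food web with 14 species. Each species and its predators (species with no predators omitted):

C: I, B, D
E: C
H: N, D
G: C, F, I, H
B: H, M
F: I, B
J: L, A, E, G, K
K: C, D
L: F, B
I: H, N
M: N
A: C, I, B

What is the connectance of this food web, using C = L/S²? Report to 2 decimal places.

The web has S = 14 species and L = 29 feeding links.
C = L / S² = 29 / 196 = 0.1480 ≈ 0.15.

C = 0.15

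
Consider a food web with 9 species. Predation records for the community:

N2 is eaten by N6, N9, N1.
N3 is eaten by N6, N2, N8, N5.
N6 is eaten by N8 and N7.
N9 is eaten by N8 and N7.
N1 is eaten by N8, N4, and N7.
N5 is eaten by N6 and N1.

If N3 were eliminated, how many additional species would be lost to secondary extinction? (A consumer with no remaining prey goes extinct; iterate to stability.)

8

Remove N3.
Round 1: N2 (all prey gone), N5 (all prey gone) → extinct.
Round 2: N6 (all prey gone), N1 (all prey gone), N9 (all prey gone) → extinct.
Round 3: N7 (all prey gone), N4 (all prey gone), N8 (all prey gone) → extinct.
No further losses. Total secondary extinctions: 8.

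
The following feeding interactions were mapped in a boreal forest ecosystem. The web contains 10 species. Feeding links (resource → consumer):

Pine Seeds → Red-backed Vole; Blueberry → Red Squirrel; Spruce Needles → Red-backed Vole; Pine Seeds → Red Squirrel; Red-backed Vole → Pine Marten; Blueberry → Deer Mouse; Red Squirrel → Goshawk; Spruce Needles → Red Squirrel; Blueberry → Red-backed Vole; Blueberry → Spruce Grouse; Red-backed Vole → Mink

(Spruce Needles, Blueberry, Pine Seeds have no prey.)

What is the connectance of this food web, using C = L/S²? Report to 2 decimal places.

C = 0.11

The web has S = 10 species and L = 11 feeding links.
C = L / S² = 11 / 100 = 0.1100 ≈ 0.11.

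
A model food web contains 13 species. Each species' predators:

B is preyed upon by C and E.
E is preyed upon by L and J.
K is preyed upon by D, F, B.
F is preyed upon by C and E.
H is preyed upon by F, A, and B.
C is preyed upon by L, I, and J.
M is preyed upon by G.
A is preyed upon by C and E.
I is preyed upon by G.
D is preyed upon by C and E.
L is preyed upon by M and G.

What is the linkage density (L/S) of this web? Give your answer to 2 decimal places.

There are L = 23 links among S = 13 species.
L/S = 23/13 = 1.7692 ≈ 1.77.

L/S = 1.77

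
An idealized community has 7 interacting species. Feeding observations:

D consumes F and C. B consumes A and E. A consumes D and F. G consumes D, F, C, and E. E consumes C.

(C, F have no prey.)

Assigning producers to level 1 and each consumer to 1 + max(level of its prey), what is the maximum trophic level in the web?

Producers (level 1): C, F.
C → D → A → B gives B level 4.
No species has a prey at level 4, so no species reaches level 5.

4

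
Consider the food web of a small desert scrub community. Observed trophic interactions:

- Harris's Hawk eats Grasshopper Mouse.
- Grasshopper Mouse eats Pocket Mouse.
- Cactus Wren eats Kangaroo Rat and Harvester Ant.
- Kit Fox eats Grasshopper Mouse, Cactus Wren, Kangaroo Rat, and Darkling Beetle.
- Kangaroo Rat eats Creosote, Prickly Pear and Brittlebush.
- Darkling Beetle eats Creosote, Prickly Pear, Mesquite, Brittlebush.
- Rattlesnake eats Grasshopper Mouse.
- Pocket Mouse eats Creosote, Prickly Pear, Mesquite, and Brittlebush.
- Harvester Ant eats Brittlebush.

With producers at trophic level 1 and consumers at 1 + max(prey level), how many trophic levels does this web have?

4

Producers (level 1): Creosote, Mesquite, Brittlebush, Prickly Pear.
Creosote → Pocket Mouse → Grasshopper Mouse → Rattlesnake gives Rattlesnake level 4.
No species has a prey at level 4, so no species reaches level 5.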